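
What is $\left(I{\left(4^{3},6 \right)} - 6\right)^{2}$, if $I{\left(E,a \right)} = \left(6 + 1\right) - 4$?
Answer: $9$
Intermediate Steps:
$I{\left(E,a \right)} = 3$ ($I{\left(E,a \right)} = 7 - 4 = 3$)
$\left(I{\left(4^{3},6 \right)} - 6\right)^{2} = \left(3 - 6\right)^{2} = \left(-3\right)^{2} = 9$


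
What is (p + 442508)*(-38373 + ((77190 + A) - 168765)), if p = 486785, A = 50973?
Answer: -73390914675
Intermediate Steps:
(p + 442508)*(-38373 + ((77190 + A) - 168765)) = (486785 + 442508)*(-38373 + ((77190 + 50973) - 168765)) = 929293*(-38373 + (128163 - 168765)) = 929293*(-38373 - 40602) = 929293*(-78975) = -73390914675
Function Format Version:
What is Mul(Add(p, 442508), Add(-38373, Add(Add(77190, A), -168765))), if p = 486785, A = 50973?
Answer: -73390914675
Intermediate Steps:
Mul(Add(p, 442508), Add(-38373, Add(Add(77190, A), -168765))) = Mul(Add(486785, 442508), Add(-38373, Add(Add(77190, 50973), -168765))) = Mul(929293, Add(-38373, Add(128163, -168765))) = Mul(929293, Add(-38373, -40602)) = Mul(929293, -78975) = -73390914675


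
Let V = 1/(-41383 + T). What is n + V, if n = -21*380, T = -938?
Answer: -337721581/42321 ≈ -7980.0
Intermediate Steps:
n = -7980
V = -1/42321 (V = 1/(-41383 - 938) = 1/(-42321) = -1/42321 ≈ -2.3629e-5)
n + V = -7980 - 1/42321 = -337721581/42321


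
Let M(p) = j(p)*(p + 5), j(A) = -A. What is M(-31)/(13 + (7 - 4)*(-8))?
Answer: 806/11 ≈ 73.273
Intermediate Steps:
M(p) = -p*(5 + p) (M(p) = (-p)*(p + 5) = (-p)*(5 + p) = -p*(5 + p))
M(-31)/(13 + (7 - 4)*(-8)) = (-1*(-31)*(5 - 31))/(13 + (7 - 4)*(-8)) = (-1*(-31)*(-26))/(13 + 3*(-8)) = -806/(13 - 24) = -806/(-11) = -806*(-1/11) = 806/11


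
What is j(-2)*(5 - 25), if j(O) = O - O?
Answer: 0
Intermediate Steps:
j(O) = 0
j(-2)*(5 - 25) = 0*(5 - 25) = 0*(-20) = 0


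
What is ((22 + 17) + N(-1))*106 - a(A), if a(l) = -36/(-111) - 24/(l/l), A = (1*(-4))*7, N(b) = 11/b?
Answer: 110692/37 ≈ 2991.7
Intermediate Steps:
A = -28 (A = -4*7 = -28)
a(l) = -876/37 (a(l) = -36*(-1/111) - 24/1 = 12/37 - 24*1 = 12/37 - 24 = -876/37)
((22 + 17) + N(-1))*106 - a(A) = ((22 + 17) + 11/(-1))*106 - 1*(-876/37) = (39 + 11*(-1))*106 + 876/37 = (39 - 11)*106 + 876/37 = 28*106 + 876/37 = 2968 + 876/37 = 110692/37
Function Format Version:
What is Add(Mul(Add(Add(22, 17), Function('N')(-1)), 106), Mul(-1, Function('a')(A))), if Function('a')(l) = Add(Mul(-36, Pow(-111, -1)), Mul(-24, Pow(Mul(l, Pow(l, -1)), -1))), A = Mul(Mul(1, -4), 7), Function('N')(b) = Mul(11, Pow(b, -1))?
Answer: Rational(110692, 37) ≈ 2991.7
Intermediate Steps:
A = -28 (A = Mul(-4, 7) = -28)
Function('a')(l) = Rational(-876, 37) (Function('a')(l) = Add(Mul(-36, Rational(-1, 111)), Mul(-24, Pow(1, -1))) = Add(Rational(12, 37), Mul(-24, 1)) = Add(Rational(12, 37), -24) = Rational(-876, 37))
Add(Mul(Add(Add(22, 17), Function('N')(-1)), 106), Mul(-1, Function('a')(A))) = Add(Mul(Add(Add(22, 17), Mul(11, Pow(-1, -1))), 106), Mul(-1, Rational(-876, 37))) = Add(Mul(Add(39, Mul(11, -1)), 106), Rational(876, 37)) = Add(Mul(Add(39, -11), 106), Rational(876, 37)) = Add(Mul(28, 106), Rational(876, 37)) = Add(2968, Rational(876, 37)) = Rational(110692, 37)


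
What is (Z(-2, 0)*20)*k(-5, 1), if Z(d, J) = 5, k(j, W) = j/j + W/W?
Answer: 200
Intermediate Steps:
k(j, W) = 2 (k(j, W) = 1 + 1 = 2)
(Z(-2, 0)*20)*k(-5, 1) = (5*20)*2 = 100*2 = 200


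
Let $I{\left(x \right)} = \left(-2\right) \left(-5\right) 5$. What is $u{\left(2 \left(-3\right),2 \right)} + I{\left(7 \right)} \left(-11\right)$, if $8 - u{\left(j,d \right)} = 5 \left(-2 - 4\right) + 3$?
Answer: $-515$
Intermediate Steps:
$u{\left(j,d \right)} = 35$ ($u{\left(j,d \right)} = 8 - \left(5 \left(-2 - 4\right) + 3\right) = 8 - \left(5 \left(-6\right) + 3\right) = 8 - \left(-30 + 3\right) = 8 - -27 = 8 + 27 = 35$)
$I{\left(x \right)} = 50$ ($I{\left(x \right)} = 10 \cdot 5 = 50$)
$u{\left(2 \left(-3\right),2 \right)} + I{\left(7 \right)} \left(-11\right) = 35 + 50 \left(-11\right) = 35 - 550 = -515$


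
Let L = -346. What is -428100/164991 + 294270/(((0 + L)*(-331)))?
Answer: -79446505/3149293211 ≈ -0.025227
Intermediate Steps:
-428100/164991 + 294270/(((0 + L)*(-331))) = -428100/164991 + 294270/(((0 - 346)*(-331))) = -428100*1/164991 + 294270/((-346*(-331))) = -142700/54997 + 294270/114526 = -142700/54997 + 294270*(1/114526) = -142700/54997 + 147135/57263 = -79446505/3149293211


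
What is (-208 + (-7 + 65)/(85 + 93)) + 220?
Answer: 1097/89 ≈ 12.326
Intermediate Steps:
(-208 + (-7 + 65)/(85 + 93)) + 220 = (-208 + 58/178) + 220 = (-208 + 58*(1/178)) + 220 = (-208 + 29/89) + 220 = -18483/89 + 220 = 1097/89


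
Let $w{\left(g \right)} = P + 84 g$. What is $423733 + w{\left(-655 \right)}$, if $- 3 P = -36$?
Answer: $368725$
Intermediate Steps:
$P = 12$ ($P = \left(- \frac{1}{3}\right) \left(-36\right) = 12$)
$w{\left(g \right)} = 12 + 84 g$
$423733 + w{\left(-655 \right)} = 423733 + \left(12 + 84 \left(-655\right)\right) = 423733 + \left(12 - 55020\right) = 423733 - 55008 = 368725$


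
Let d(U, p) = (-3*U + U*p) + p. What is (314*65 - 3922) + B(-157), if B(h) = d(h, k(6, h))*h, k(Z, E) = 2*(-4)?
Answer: -253395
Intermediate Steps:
k(Z, E) = -8
d(U, p) = p - 3*U + U*p
B(h) = h*(-8 - 11*h) (B(h) = (-8 - 3*h + h*(-8))*h = (-8 - 3*h - 8*h)*h = (-8 - 11*h)*h = h*(-8 - 11*h))
(314*65 - 3922) + B(-157) = (314*65 - 3922) - 1*(-157)*(8 + 11*(-157)) = (20410 - 3922) - 1*(-157)*(8 - 1727) = 16488 - 1*(-157)*(-1719) = 16488 - 269883 = -253395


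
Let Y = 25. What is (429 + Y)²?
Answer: 206116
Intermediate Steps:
(429 + Y)² = (429 + 25)² = 454² = 206116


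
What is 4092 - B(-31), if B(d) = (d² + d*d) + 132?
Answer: 2038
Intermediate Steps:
B(d) = 132 + 2*d² (B(d) = (d² + d²) + 132 = 2*d² + 132 = 132 + 2*d²)
4092 - B(-31) = 4092 - (132 + 2*(-31)²) = 4092 - (132 + 2*961) = 4092 - (132 + 1922) = 4092 - 1*2054 = 4092 - 2054 = 2038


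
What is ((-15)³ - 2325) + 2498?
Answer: -3202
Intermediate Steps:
((-15)³ - 2325) + 2498 = (-3375 - 2325) + 2498 = -5700 + 2498 = -3202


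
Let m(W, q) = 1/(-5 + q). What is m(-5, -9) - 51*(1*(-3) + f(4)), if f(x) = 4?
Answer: -715/14 ≈ -51.071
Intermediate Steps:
m(-5, -9) - 51*(1*(-3) + f(4)) = 1/(-5 - 9) - 51*(1*(-3) + 4) = 1/(-14) - 51*(-3 + 4) = -1/14 - 51*1 = -1/14 - 51 = -715/14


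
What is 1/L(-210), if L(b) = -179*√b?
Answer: I*√210/37590 ≈ 0.00038551*I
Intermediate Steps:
1/L(-210) = 1/(-179*I*√210) = I*√210/37590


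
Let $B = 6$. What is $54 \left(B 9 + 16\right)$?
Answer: $3780$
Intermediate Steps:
$54 \left(B 9 + 16\right) = 54 \left(6 \cdot 9 + 16\right) = 54 \left(54 + 16\right) = 54 \cdot 70 = 3780$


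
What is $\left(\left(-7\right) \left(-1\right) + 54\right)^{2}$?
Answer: $3721$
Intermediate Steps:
$\left(\left(-7\right) \left(-1\right) + 54\right)^{2} = \left(7 + 54\right)^{2} = 61^{2} = 3721$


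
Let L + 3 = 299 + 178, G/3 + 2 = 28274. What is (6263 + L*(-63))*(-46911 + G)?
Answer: -894520095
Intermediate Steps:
G = 84816 (G = -6 + 3*28274 = -6 + 84822 = 84816)
L = 474 (L = -3 + (299 + 178) = -3 + 477 = 474)
(6263 + L*(-63))*(-46911 + G) = (6263 + 474*(-63))*(-46911 + 84816) = (6263 - 29862)*37905 = -23599*37905 = -894520095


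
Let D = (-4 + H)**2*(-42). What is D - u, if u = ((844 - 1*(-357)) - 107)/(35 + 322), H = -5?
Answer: -1215608/357 ≈ -3405.1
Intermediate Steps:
u = 1094/357 (u = ((844 + 357) - 107)/357 = (1201 - 107)*(1/357) = 1094*(1/357) = 1094/357 ≈ 3.0644)
D = -3402 (D = (-4 - 5)**2*(-42) = (-9)**2*(-42) = 81*(-42) = -3402)
D - u = -3402 - 1*1094/357 = -3402 - 1094/357 = -1215608/357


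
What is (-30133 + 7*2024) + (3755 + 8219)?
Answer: -3991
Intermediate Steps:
(-30133 + 7*2024) + (3755 + 8219) = (-30133 + 14168) + 11974 = -15965 + 11974 = -3991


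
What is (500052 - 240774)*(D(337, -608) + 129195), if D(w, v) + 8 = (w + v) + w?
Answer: 33512459334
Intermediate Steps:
D(w, v) = -8 + v + 2*w (D(w, v) = -8 + ((w + v) + w) = -8 + ((v + w) + w) = -8 + (v + 2*w) = -8 + v + 2*w)
(500052 - 240774)*(D(337, -608) + 129195) = (500052 - 240774)*((-8 - 608 + 2*337) + 129195) = 259278*((-8 - 608 + 674) + 129195) = 259278*(58 + 129195) = 259278*129253 = 33512459334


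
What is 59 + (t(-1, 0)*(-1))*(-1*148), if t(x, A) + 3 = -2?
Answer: -681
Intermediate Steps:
t(x, A) = -5 (t(x, A) = -3 - 2 = -5)
59 + (t(-1, 0)*(-1))*(-1*148) = 59 + (-5*(-1))*(-1*148) = 59 + 5*(-148) = 59 - 740 = -681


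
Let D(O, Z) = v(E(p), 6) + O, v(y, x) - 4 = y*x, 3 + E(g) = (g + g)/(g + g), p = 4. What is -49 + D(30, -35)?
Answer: -27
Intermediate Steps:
E(g) = -2 (E(g) = -3 + (g + g)/(g + g) = -3 + (2*g)/((2*g)) = -3 + (2*g)*(1/(2*g)) = -3 + 1 = -2)
v(y, x) = 4 + x*y (v(y, x) = 4 + y*x = 4 + x*y)
D(O, Z) = -8 + O (D(O, Z) = (4 + 6*(-2)) + O = (4 - 12) + O = -8 + O)
-49 + D(30, -35) = -49 + (-8 + 30) = -49 + 22 = -27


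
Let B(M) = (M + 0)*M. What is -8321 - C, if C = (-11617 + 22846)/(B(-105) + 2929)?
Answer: -116122463/13954 ≈ -8321.8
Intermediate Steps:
B(M) = M² (B(M) = M*M = M²)
C = 11229/13954 (C = (-11617 + 22846)/((-105)² + 2929) = 11229/(11025 + 2929) = 11229/13954 ≈ 0.80472)
-8321 - C = -8321 - 1*11229/13954 = -8321 - 11229/13954 = -116122463/13954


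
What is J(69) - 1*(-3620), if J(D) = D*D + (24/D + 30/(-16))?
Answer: 1541823/184 ≈ 8379.5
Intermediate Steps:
J(D) = -15/8 + D**2 + 24/D (J(D) = D**2 + (24/D + 30*(-1/16)) = D**2 + (24/D - 15/8) = D**2 + (-15/8 + 24/D) = -15/8 + D**2 + 24/D)
J(69) - 1*(-3620) = (-15/8 + 69**2 + 24/69) - 1*(-3620) = (-15/8 + 4761 + 24*(1/69)) + 3620 = (-15/8 + 4761 + 8/23) + 3620 = 875743/184 + 3620 = 1541823/184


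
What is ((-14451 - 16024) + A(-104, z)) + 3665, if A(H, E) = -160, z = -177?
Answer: -26970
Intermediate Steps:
((-14451 - 16024) + A(-104, z)) + 3665 = ((-14451 - 16024) - 160) + 3665 = (-30475 - 160) + 3665 = -30635 + 3665 = -26970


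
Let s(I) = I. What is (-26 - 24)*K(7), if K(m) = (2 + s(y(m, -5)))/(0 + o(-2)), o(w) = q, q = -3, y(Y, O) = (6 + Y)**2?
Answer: 2850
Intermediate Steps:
o(w) = -3
K(m) = -2/3 - (6 + m)**2/3 (K(m) = (2 + (6 + m)**2)/(0 - 3) = (2 + (6 + m)**2)/(-3) = (2 + (6 + m)**2)*(-1/3) = -2/3 - (6 + m)**2/3)
(-26 - 24)*K(7) = (-26 - 24)*(-2/3 - (6 + 7)**2/3) = -50*(-2/3 - 1/3*13**2) = -50*(-2/3 - 1/3*169) = -50*(-2/3 - 169/3) = -50*(-57) = 2850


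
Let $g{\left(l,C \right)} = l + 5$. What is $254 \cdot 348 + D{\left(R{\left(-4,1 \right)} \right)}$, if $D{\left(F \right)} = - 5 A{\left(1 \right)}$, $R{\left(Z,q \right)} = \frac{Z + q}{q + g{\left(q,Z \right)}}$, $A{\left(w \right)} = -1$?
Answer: $88397$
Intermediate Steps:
$g{\left(l,C \right)} = 5 + l$
$R{\left(Z,q \right)} = \frac{Z + q}{5 + 2 q}$ ($R{\left(Z,q \right)} = \frac{Z + q}{q + \left(5 + q\right)} = \frac{Z + q}{5 + 2 q}$)
$D{\left(F \right)} = 5$ ($D{\left(F \right)} = \left(-5\right) \left(-1\right) = 5$)
$254 \cdot 348 + D{\left(R{\left(-4,1 \right)} \right)} = 254 \cdot 348 + 5 = 88392 + 5 = 88397$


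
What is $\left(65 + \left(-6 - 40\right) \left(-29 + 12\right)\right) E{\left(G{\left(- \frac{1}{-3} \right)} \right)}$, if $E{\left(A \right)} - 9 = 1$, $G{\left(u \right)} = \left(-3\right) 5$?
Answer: $8470$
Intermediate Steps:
$G{\left(u \right)} = -15$
$E{\left(A \right)} = 10$ ($E{\left(A \right)} = 9 + 1 = 10$)
$\left(65 + \left(-6 - 40\right) \left(-29 + 12\right)\right) E{\left(G{\left(- \frac{1}{-3} \right)} \right)} = \left(65 + \left(-6 - 40\right) \left(-29 + 12\right)\right) 10 = \left(65 - -782\right) 10 = \left(65 + 782\right) 10 = 847 \cdot 10 = 8470$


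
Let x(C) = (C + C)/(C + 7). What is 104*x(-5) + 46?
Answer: -474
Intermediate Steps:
x(C) = 2*C/(7 + C) (x(C) = (2*C)/(7 + C) = 2*C/(7 + C))
104*x(-5) + 46 = 104*(2*(-5)/(7 - 5)) + 46 = 104*(2*(-5)/2) + 46 = 104*(2*(-5)*(1/2)) + 46 = 104*(-5) + 46 = -520 + 46 = -474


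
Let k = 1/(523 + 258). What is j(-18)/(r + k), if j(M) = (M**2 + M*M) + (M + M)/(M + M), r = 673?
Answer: 506869/525614 ≈ 0.96434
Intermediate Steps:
k = 1/781 ≈ 0.0012804
j(M) = 1 + 2*M**2 (j(M) = (M**2 + M**2) + (2*M)/((2*M)) = 2*M**2 + (2*M)*(1/(2*M)) = 2*M**2 + 1 = 1 + 2*M**2)
j(-18)/(r + k) = (1 + 2*(-18)**2)/(673 + 1/781) = (1 + 2*324)/(525614/781) = 781*(1 + 648)/525614 = (781/525614)*649 = 506869/525614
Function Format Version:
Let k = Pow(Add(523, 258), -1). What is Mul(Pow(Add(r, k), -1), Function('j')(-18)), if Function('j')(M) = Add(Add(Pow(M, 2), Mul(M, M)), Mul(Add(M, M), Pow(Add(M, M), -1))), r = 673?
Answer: Rational(506869, 525614) ≈ 0.96434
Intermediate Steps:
k = Rational(1, 781) (k = Pow(781, -1) = Rational(1, 781) ≈ 0.0012804)
Function('j')(M) = Add(1, Mul(2, Pow(M, 2))) (Function('j')(M) = Add(Add(Pow(M, 2), Pow(M, 2)), Mul(Mul(2, M), Pow(Mul(2, M), -1))) = Add(Mul(2, Pow(M, 2)), Mul(Mul(2, M), Mul(Rational(1, 2), Pow(M, -1)))) = Add(Mul(2, Pow(M, 2)), 1) = Add(1, Mul(2, Pow(M, 2))))
Mul(Pow(Add(r, k), -1), Function('j')(-18)) = Mul(Pow(Add(673, Rational(1, 781)), -1), Add(1, Mul(2, Pow(-18, 2)))) = Mul(Pow(Rational(525614, 781), -1), Add(1, Mul(2, 324))) = Mul(Rational(781, 525614), Add(1, 648)) = Mul(Rational(781, 525614), 649) = Rational(506869, 525614)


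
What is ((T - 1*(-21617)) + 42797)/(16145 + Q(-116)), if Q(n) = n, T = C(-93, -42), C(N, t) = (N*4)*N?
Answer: 99010/16029 ≈ 6.1769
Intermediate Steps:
C(N, t) = 4*N**2 (C(N, t) = (4*N)*N = 4*N**2)
T = 34596 (T = 4*(-93)**2 = 4*8649 = 34596)
((T - 1*(-21617)) + 42797)/(16145 + Q(-116)) = ((34596 - 1*(-21617)) + 42797)/(16145 - 116) = ((34596 + 21617) + 42797)/16029 = (56213 + 42797)*(1/16029) = 99010*(1/16029) = 99010/16029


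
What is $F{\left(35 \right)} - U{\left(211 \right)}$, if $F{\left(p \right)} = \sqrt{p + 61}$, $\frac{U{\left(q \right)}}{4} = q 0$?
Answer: $4 \sqrt{6} \approx 9.798$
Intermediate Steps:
$U{\left(q \right)} = 0$ ($U{\left(q \right)} = 4 q 0 = 4 \cdot 0 = 0$)
$F{\left(p \right)} = \sqrt{61 + p}$
$F{\left(35 \right)} - U{\left(211 \right)} = \sqrt{61 + 35} - 0 = \sqrt{96} + 0 = 4 \sqrt{6} + 0 = 4 \sqrt{6}$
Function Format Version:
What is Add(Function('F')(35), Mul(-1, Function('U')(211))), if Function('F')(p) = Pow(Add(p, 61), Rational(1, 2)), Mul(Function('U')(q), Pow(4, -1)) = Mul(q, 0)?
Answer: Mul(4, Pow(6, Rational(1, 2))) ≈ 9.7980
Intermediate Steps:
Function('U')(q) = 0 (Function('U')(q) = Mul(4, Mul(q, 0)) = Mul(4, 0) = 0)
Function('F')(p) = Pow(Add(61, p), Rational(1, 2))
Add(Function('F')(35), Mul(-1, Function('U')(211))) = Add(Pow(Add(61, 35), Rational(1, 2)), Mul(-1, 0)) = Add(Pow(96, Rational(1, 2)), 0) = Add(Mul(4, Pow(6, Rational(1, 2))), 0) = Mul(4, Pow(6, Rational(1, 2)))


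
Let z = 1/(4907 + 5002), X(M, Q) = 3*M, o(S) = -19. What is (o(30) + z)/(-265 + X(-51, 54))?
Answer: 94135/2070981 ≈ 0.045454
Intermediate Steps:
z = 1/9909 ≈ 0.00010092
(o(30) + z)/(-265 + X(-51, 54)) = (-19 + 1/9909)/(-265 + 3*(-51)) = -188270/(9909*(-265 - 153)) = -188270/9909/(-418) = -188270/9909*(-1/418) = 94135/2070981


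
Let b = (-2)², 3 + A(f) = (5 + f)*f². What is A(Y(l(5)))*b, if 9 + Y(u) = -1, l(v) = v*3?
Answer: -2012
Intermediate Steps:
l(v) = 3*v
Y(u) = -10 (Y(u) = -9 - 1 = -10)
A(f) = -3 + f²*(5 + f) (A(f) = -3 + (5 + f)*f² = -3 + f²*(5 + f))
b = 4
A(Y(l(5)))*b = (-3 + (-10)³ + 5*(-10)²)*4 = (-3 - 1000 + 5*100)*4 = (-3 - 1000 + 500)*4 = -503*4 = -2012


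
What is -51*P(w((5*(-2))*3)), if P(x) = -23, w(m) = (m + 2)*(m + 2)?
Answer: 1173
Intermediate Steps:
w(m) = (2 + m)² (w(m) = (2 + m)*(2 + m) = (2 + m)²)
-51*P(w((5*(-2))*3)) = -51*(-23) = 1173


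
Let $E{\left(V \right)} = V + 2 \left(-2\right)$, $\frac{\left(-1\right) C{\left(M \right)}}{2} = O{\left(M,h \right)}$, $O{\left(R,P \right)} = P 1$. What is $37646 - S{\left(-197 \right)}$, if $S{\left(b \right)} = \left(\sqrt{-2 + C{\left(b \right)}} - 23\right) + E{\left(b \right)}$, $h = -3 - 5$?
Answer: $37870 - \sqrt{14} \approx 37866.0$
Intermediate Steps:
$h = -8$ ($h = -3 - 5 = -8$)
$O{\left(R,P \right)} = P$
$C{\left(M \right)} = 16$ ($C{\left(M \right)} = \left(-2\right) \left(-8\right) = 16$)
$E{\left(V \right)} = -4 + V$ ($E{\left(V \right)} = V - 4 = -4 + V$)
$S{\left(b \right)} = -27 + b + \sqrt{14}$ ($S{\left(b \right)} = \left(\sqrt{-2 + 16} - 23\right) + \left(-4 + b\right) = \left(\sqrt{14} - 23\right) + \left(-4 + b\right) = \left(-23 + \sqrt{14}\right) + \left(-4 + b\right) = -27 + b + \sqrt{14}$)
$37646 - S{\left(-197 \right)} = 37646 - \left(-27 - 197 + \sqrt{14}\right) = 37646 - \left(-224 + \sqrt{14}\right) = 37646 + \left(224 - \sqrt{14}\right) = 37870 - \sqrt{14}$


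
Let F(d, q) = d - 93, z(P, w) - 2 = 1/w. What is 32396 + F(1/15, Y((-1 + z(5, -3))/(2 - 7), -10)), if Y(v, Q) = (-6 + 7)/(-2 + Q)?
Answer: 484546/15 ≈ 32303.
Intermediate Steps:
z(P, w) = 2 + 1/w
Y(v, Q) = 1/(-2 + Q)
F(d, q) = -93 + d
32396 + F(1/15, Y((-1 + z(5, -3))/(2 - 7), -10)) = 32396 + (-93 + 1/15) = 32396 - 1394/15 = 484546/15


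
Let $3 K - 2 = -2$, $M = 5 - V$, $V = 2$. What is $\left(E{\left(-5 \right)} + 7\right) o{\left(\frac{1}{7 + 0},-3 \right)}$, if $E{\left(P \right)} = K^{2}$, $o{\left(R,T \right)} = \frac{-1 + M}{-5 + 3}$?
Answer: $-7$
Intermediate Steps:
$M = 3$ ($M = 5 - 2 = 3$)
$o{\left(R,T \right)} = -1$ ($o{\left(R,T \right)} = \frac{-1 + 3}{-5 + 3} = \frac{2}{-2} = 2 \left(- \frac{1}{2}\right) = -1$)
$K = 0$ ($K = \frac{2}{3} + \frac{1}{3} \left(-2\right) = \frac{2}{3} - \frac{2}{3} = 0$)
$E{\left(P \right)} = 0$ ($E{\left(P \right)} = 0^{2} = 0$)
$\left(E{\left(-5 \right)} + 7\right) o{\left(\frac{1}{7 + 0},-3 \right)} = \left(0 + 7\right) \left(-1\right) = 7 \left(-1\right) = -7$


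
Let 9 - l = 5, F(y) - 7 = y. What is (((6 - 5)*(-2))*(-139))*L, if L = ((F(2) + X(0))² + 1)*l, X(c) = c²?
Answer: 91184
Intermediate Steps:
F(y) = 7 + y
l = 4 (l = 9 - 1*5 = 9 - 5 = 4)
L = 328 (L = (((7 + 2) + 0²)² + 1)*4 = ((9 + 0)² + 1)*4 = (9² + 1)*4 = (81 + 1)*4 = 82*4 = 328)
(((6 - 5)*(-2))*(-139))*L = (((6 - 5)*(-2))*(-139))*328 = ((1*(-2))*(-139))*328 = -2*(-139)*328 = 278*328 = 91184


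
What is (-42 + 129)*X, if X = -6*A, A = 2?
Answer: -1044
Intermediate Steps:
X = -12 (X = -6*2 = -12)
(-42 + 129)*X = (-42 + 129)*(-12) = 87*(-12) = -1044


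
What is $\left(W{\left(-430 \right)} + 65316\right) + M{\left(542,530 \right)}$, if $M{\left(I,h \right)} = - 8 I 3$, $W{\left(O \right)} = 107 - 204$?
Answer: $52211$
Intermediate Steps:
$W{\left(O \right)} = -97$
$M{\left(I,h \right)} = - 24 I$
$\left(W{\left(-430 \right)} + 65316\right) + M{\left(542,530 \right)} = \left(-97 + 65316\right) - 13008 = 65219 - 13008 = 52211$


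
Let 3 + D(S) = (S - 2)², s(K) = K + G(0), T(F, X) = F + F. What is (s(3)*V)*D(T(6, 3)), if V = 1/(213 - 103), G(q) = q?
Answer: 291/110 ≈ 2.6455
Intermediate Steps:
T(F, X) = 2*F
s(K) = K (s(K) = K + 0 = K)
D(S) = -3 + (-2 + S)² (D(S) = -3 + (S - 2)² = -3 + (-2 + S)²)
V = 1/110 ≈ 0.0090909
(s(3)*V)*D(T(6, 3)) = (3*(1/110))*(-3 + (-2 + 2*6)²) = 3*(-3 + (-2 + 12)²)/110 = 3*(-3 + 10²)/110 = 3*(-3 + 100)/110 = (3/110)*97 = 291/110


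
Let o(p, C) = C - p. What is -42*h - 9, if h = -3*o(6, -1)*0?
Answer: -9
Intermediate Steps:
h = 0 (h = -3*(-1 - 1*6)*0 = -3*(-1 - 6)*0 = -3*(-7)*0 = 21*0 = 0)
-42*h - 9 = -42*0 - 9 = 0 - 9 = -9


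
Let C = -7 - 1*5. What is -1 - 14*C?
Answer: 167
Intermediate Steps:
C = -12 (C = -7 - 5 = -12)
-1 - 14*C = -1 - 14*(-12) = -1 + 168 = 167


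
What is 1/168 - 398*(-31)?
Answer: 2072785/168 ≈ 12338.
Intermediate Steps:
1/168 - 398*(-31) = 1/168 + 12338 = 2072785/168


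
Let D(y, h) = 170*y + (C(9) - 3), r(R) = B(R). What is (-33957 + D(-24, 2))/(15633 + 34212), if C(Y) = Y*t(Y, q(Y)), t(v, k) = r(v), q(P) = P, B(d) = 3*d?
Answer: -12599/16615 ≈ -0.75829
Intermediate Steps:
r(R) = 3*R
t(v, k) = 3*v
C(Y) = 3*Y² (C(Y) = Y*(3*Y) = 3*Y²)
D(y, h) = 240 + 170*y (D(y, h) = 170*y + (3*9² - 3) = 170*y + (3*81 - 3) = 170*y + (243 - 3) = 170*y + 240 = 240 + 170*y)
(-33957 + D(-24, 2))/(15633 + 34212) = (-33957 + (240 + 170*(-24)))/(15633 + 34212) = (-33957 + (240 - 4080))/49845 = (-33957 - 3840)*(1/49845) = -37797*1/49845 = -12599/16615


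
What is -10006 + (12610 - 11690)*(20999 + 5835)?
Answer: 24677274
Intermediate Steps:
-10006 + (12610 - 11690)*(20999 + 5835) = -10006 + 920*26834 = -10006 + 24687280 = 24677274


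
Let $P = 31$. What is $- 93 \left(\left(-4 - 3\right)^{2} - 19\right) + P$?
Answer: $-2759$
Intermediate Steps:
$- 93 \left(\left(-4 - 3\right)^{2} - 19\right) + P = - 93 \left(\left(-4 - 3\right)^{2} - 19\right) + 31 = - 93 \left(\left(-7\right)^{2} - 19\right) + 31 = - 93 \left(49 - 19\right) + 31 = \left(-93\right) 30 + 31 = -2790 + 31 = -2759$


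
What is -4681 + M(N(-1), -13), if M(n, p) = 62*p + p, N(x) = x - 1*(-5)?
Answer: -5500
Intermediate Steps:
N(x) = 5 + x (N(x) = x + 5 = 5 + x)
M(n, p) = 63*p
-4681 + M(N(-1), -13) = -4681 + 63*(-13) = -4681 - 819 = -5500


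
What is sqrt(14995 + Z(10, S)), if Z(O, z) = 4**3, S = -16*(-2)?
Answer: 37*sqrt(11) ≈ 122.72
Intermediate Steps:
S = 32
Z(O, z) = 64
sqrt(14995 + Z(10, S)) = sqrt(14995 + 64) = sqrt(15059) = 37*sqrt(11)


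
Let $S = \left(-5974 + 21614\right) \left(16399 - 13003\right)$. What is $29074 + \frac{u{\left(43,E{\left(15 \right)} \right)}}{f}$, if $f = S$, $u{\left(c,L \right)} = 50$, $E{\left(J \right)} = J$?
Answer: $\frac{154422015461}{5311344} \approx 29074.0$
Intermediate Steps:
$S = 53113440$ ($S = 15640 \cdot 3396 = 53113440$)
$f = 53113440$
$29074 + \frac{u{\left(43,E{\left(15 \right)} \right)}}{f} = 29074 + \frac{50}{53113440} = 29074 + 50 \cdot \frac{1}{53113440} = 29074 + \frac{5}{5311344} = \frac{154422015461}{5311344}$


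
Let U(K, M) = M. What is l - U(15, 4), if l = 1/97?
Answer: -387/97 ≈ -3.9897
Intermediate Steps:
l = 1/97 ≈ 0.010309
l - U(15, 4) = 1/97 - 1*4 = 1/97 - 4 = -387/97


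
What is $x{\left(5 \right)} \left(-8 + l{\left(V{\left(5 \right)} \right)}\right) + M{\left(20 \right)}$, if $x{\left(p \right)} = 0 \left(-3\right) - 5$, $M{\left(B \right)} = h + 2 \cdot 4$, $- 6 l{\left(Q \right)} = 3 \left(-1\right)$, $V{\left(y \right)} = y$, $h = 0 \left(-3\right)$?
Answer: $\frac{91}{2} \approx 45.5$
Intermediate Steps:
$h = 0$
$l{\left(Q \right)} = \frac{1}{2}$ ($l{\left(Q \right)} = - \frac{3 \left(-1\right)}{6} = \left(- \frac{1}{6}\right) \left(-3\right) = \frac{1}{2}$)
$M{\left(B \right)} = 8$ ($M{\left(B \right)} = 0 + 2 \cdot 4 = 0 + 8 = 8$)
$x{\left(p \right)} = -5$ ($x{\left(p \right)} = 0 - 5 = -5$)
$x{\left(5 \right)} \left(-8 + l{\left(V{\left(5 \right)} \right)}\right) + M{\left(20 \right)} = - 5 \left(-8 + \frac{1}{2}\right) + 8 = \left(-5\right) \left(- \frac{15}{2}\right) + 8 = \frac{75}{2} + 8 = \frac{91}{2}$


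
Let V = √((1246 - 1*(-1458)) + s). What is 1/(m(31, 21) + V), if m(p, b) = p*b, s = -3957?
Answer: 93/60722 - I*√1253/425054 ≈ 0.0015316 - 8.3278e-5*I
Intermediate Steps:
m(p, b) = b*p
V = I*√1253 (V = √((1246 - 1*(-1458)) - 3957) = √((1246 + 1458) - 3957) = √(2704 - 3957) = √(-1253) = I*√1253 ≈ 35.398*I)
1/(m(31, 21) + V) = 1/(21*31 + I*√1253) = 1/(651 + I*√1253)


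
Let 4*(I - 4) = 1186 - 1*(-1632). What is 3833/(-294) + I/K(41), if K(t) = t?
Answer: 25573/6027 ≈ 4.2431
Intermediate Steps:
I = 1417/2 (I = 4 + (1186 - 1*(-1632))/4 = 4 + (1186 + 1632)/4 = 4 + (1/4)*2818 = 4 + 1409/2 = 1417/2 ≈ 708.50)
3833/(-294) + I/K(41) = 3833/(-294) + (1417/2)/41 = 3833*(-1/294) + (1417/2)*(1/41) = -3833/294 + 1417/82 = 25573/6027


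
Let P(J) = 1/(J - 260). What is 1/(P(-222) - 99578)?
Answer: -482/47996597 ≈ -1.0042e-5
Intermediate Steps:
P(J) = 1/(-260 + J)
1/(P(-222) - 99578) = 1/(1/(-260 - 222) - 99578) = 1/(1/(-482) - 99578) = 1/(-1/482 - 99578) = 1/(-47996597/482) = -482/47996597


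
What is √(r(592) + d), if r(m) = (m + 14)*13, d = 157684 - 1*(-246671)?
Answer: √412233 ≈ 642.05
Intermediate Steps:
d = 404355 (d = 157684 + 246671 = 404355)
r(m) = 182 + 13*m (r(m) = (14 + m)*13 = 182 + 13*m)
√(r(592) + d) = √((182 + 13*592) + 404355) = √((182 + 7696) + 404355) = √(7878 + 404355) = √412233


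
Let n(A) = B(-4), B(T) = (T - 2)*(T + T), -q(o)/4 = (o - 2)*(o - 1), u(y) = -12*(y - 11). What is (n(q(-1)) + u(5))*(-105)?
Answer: -12600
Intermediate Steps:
u(y) = 132 - 12*y (u(y) = -12*(-11 + y) = 132 - 12*y)
q(o) = -4*(-1 + o)*(-2 + o) (q(o) = -4*(o - 2)*(o - 1) = -4*(-2 + o)*(-1 + o) = -4*(-1 + o)*(-2 + o))
B(T) = 2*T*(-2 + T) (B(T) = (-2 + T)*(2*T) = 2*T*(-2 + T))
n(A) = 48 (n(A) = 2*(-4)*(-2 - 4) = 2*(-4)*(-6) = 48)
(n(q(-1)) + u(5))*(-105) = (48 + (132 - 12*5))*(-105) = (48 + (132 - 60))*(-105) = (48 + 72)*(-105) = 120*(-105) = -12600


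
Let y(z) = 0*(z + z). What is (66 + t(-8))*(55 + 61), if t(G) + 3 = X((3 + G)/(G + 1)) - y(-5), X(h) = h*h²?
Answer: 2521144/343 ≈ 7350.3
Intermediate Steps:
X(h) = h³
y(z) = 0 (y(z) = 0*(2*z) = 0)
t(G) = -3 + (3 + G)³/(1 + G)³ (t(G) = -3 + (((3 + G)/(G + 1))³ - 1*0) = -3 + (((3 + G)/(1 + G))³ + 0) = -3 + ((3 + G)³/(1 + G)³ + 0) = -3 + (3 + G)³/(1 + G)³)
(66 + t(-8))*(55 + 61) = (66 + (-3 + (3 - 8)³/(1 - 8)³))*(55 + 61) = (66 + (-3 + (-5)³/(-7)³))*116 = (66 + (-3 - 1/343*(-125)))*116 = (66 + (-3 + 125/343))*116 = (66 - 904/343)*116 = (21734/343)*116 = 2521144/343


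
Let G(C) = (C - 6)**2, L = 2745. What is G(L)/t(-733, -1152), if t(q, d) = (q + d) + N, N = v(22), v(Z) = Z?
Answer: -833569/207 ≈ -4026.9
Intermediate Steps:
N = 22
t(q, d) = 22 + d + q (t(q, d) = (q + d) + 22 = (d + q) + 22 = 22 + d + q)
G(C) = (-6 + C)**2
G(L)/t(-733, -1152) = (-6 + 2745)**2/(22 - 1152 - 733) = 2739**2/(-1863) = 7502121*(-1/1863) = -833569/207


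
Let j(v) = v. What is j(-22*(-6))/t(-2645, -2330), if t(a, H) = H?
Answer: -66/1165 ≈ -0.056652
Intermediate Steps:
j(-22*(-6))/t(-2645, -2330) = -22*(-6)/(-2330) = 132*(-1/2330) = -66/1165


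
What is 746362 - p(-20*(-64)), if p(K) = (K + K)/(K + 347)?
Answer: 1214328414/1627 ≈ 7.4636e+5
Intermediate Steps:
p(K) = 2*K/(347 + K) (p(K) = (2*K)/(347 + K) = 2*K/(347 + K))
746362 - p(-20*(-64)) = 746362 - 2*(-20*(-64))/(347 - 20*(-64)) = 746362 - 2*1280/(347 + 1280) = 746362 - 2*1280/1627 = 746362 - 1*2560/1627 = 746362 - 2560/1627 = 1214328414/1627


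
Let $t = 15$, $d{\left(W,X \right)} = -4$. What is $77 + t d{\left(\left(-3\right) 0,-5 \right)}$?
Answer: $17$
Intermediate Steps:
$77 + t d{\left(\left(-3\right) 0,-5 \right)} = 77 + 15 \left(-4\right) = 77 - 60 = 17$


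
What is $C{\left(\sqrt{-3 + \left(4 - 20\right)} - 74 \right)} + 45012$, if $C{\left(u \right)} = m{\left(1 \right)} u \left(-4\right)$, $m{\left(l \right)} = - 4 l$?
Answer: $43828 + 16 i \sqrt{19} \approx 43828.0 + 69.742 i$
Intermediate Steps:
$C{\left(u \right)} = 16 u$ ($C{\left(u \right)} = \left(-4\right) 1 u \left(-4\right) = - 4 u \left(-4\right) = 16 u$)
$C{\left(\sqrt{-3 + \left(4 - 20\right)} - 74 \right)} + 45012 = 16 \left(\sqrt{-3 + \left(4 - 20\right)} - 74\right) + 45012 = 16 \left(\sqrt{-3 - 16} - 74\right) + 45012 = 16 \left(\sqrt{-19} - 74\right) + 45012 = 16 \left(i \sqrt{19} - 74\right) + 45012 = 16 \left(-74 + i \sqrt{19}\right) + 45012 = \left(-1184 + 16 i \sqrt{19}\right) + 45012 = 43828 + 16 i \sqrt{19}$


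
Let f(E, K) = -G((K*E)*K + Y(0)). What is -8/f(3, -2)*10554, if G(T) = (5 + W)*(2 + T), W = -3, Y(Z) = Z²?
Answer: 21108/7 ≈ 3015.4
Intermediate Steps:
G(T) = 4 + 2*T (G(T) = (5 - 3)*(2 + T) = 2*(2 + T) = 4 + 2*T)
f(E, K) = -4 - 2*E*K² (f(E, K) = -(4 + 2*((K*E)*K + 0²)) = -(4 + 2*((E*K)*K + 0)) = -(4 + 2*(E*K² + 0)) = -(4 + 2*(E*K²)) = -(4 + 2*E*K²) = -4 - 2*E*K²)
-8/f(3, -2)*10554 = -8/(-4 - 2*3*(-2)²)*10554 = -8/(-4 - 2*3*4)*10554 = -8/(-4 - 24)*10554 = -8/(-28)*10554 = -8*(-1/28)*10554 = (2/7)*10554 = 21108/7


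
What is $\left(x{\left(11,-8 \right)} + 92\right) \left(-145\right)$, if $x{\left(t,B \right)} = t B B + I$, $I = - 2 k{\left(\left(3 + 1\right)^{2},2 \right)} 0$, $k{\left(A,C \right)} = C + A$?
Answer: $-115420$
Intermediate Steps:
$k{\left(A,C \right)} = A + C$
$I = 0$ ($I = - 2 \left(\left(3 + 1\right)^{2} + 2\right) 0 = - 2 \left(4^{2} + 2\right) 0 = - 2 \left(16 + 2\right) 0 = \left(-2\right) 18 \cdot 0 = \left(-36\right) 0 = 0$)
$x{\left(t,B \right)} = t B^{2}$ ($x{\left(t,B \right)} = t B B + 0 = B t B + 0 = t B^{2} + 0 = t B^{2}$)
$\left(x{\left(11,-8 \right)} + 92\right) \left(-145\right) = \left(11 \left(-8\right)^{2} + 92\right) \left(-145\right) = \left(11 \cdot 64 + 92\right) \left(-145\right) = \left(704 + 92\right) \left(-145\right) = 796 \left(-145\right) = -115420$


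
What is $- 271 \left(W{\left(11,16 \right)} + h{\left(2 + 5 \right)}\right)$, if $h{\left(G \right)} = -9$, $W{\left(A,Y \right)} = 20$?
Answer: $-2981$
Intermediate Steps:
$- 271 \left(W{\left(11,16 \right)} + h{\left(2 + 5 \right)}\right) = - 271 \left(20 - 9\right) = \left(-271\right) 11 = -2981$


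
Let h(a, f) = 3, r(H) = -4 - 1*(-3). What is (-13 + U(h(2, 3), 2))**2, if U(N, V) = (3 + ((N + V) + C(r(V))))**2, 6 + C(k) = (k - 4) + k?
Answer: 9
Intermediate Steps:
r(H) = -1 (r(H) = -4 + 3 = -1)
C(k) = -10 + 2*k (C(k) = -6 + ((k - 4) + k) = -6 + ((-4 + k) + k) = -6 + (-4 + 2*k) = -10 + 2*k)
U(N, V) = (-9 + N + V)**2 (U(N, V) = (3 + ((N + V) + (-10 + 2*(-1))))**2 = (3 + ((N + V) + (-10 - 2)))**2 = (3 + ((N + V) - 12))**2 = (3 + (-12 + N + V))**2 = (-9 + N + V)**2)
(-13 + U(h(2, 3), 2))**2 = (-13 + (-9 + 3 + 2)**2)**2 = (-13 + (-4)**2)**2 = (-13 + 16)**2 = 3**2 = 9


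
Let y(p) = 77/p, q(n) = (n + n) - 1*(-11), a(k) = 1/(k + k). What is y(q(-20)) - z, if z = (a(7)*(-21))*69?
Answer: 5849/58 ≈ 100.84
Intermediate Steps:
a(k) = 1/(2*k)
q(n) = 11 + 2*n (q(n) = 2*n + 11 = 11 + 2*n)
z = -207/2 (z = (((1/2)/7)*(-21))*69 = (((1/2)*(1/7))*(-21))*69 = ((1/14)*(-21))*69 = -3/2*69 = -207/2 ≈ -103.50)
y(q(-20)) - z = 77/(11 + 2*(-20)) - 1*(-207/2) = 77/(11 - 40) + 207/2 = 77/(-29) + 207/2 = 77*(-1/29) + 207/2 = -77/29 + 207/2 = 5849/58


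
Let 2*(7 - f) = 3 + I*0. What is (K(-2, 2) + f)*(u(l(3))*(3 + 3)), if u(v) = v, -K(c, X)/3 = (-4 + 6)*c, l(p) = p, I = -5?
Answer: 315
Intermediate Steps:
K(c, X) = -6*c (K(c, X) = -3*(-4 + 6)*c = -6*c)
f = 11/2 (f = 7 - (3 - 5*0)/2 = 7 - (3 + 0)/2 = 7 - ½*3 = 7 - 3/2 = 11/2 ≈ 5.5000)
(K(-2, 2) + f)*(u(l(3))*(3 + 3)) = (-6*(-2) + 11/2)*(3*(3 + 3)) = (12 + 11/2)*(3*6) = (35/2)*18 = 315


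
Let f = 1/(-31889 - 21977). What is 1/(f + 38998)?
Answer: 53866/2100666267 ≈ 2.5642e-5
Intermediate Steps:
f = -1/53866 (f = 1/(-53866) = -1/53866 ≈ -1.8565e-5)
1/(f + 38998) = 1/(-1/53866 + 38998) = 1/(2100666267/53866) = 53866/2100666267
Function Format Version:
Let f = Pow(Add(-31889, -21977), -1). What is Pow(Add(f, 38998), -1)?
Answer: Rational(53866, 2100666267) ≈ 2.5642e-5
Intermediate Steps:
f = Rational(-1, 53866) (f = Pow(-53866, -1) = Rational(-1, 53866) ≈ -1.8565e-5)
Pow(Add(f, 38998), -1) = Pow(Add(Rational(-1, 53866), 38998), -1) = Pow(Rational(2100666267, 53866), -1) = Rational(53866, 2100666267)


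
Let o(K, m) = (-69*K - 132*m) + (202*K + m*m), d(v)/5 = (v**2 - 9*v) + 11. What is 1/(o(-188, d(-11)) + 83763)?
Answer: 1/1240324 ≈ 8.0624e-7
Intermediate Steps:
d(v) = 55 - 45*v + 5*v**2 (d(v) = 5*((v**2 - 9*v) + 11) = 5*(11 + v**2 - 9*v) = 55 - 45*v + 5*v**2)
o(K, m) = m**2 - 132*m + 133*K (o(K, m) = (-132*m - 69*K) + (202*K + m**2) = (-132*m - 69*K) + (m**2 + 202*K) = m**2 - 132*m + 133*K)
1/(o(-188, d(-11)) + 83763) = 1/(((55 - 45*(-11) + 5*(-11)**2)**2 - 132*(55 - 45*(-11) + 5*(-11)**2) + 133*(-188)) + 83763) = 1/(((55 + 495 + 5*121)**2 - 132*(55 + 495 + 5*121) - 25004) + 83763) = 1/(((55 + 495 + 605)**2 - 132*(55 + 495 + 605) - 25004) + 83763) = 1/((1155**2 - 132*1155 - 25004) + 83763) = 1/((1334025 - 152460 - 25004) + 83763) = 1/(1156561 + 83763) = 1/1240324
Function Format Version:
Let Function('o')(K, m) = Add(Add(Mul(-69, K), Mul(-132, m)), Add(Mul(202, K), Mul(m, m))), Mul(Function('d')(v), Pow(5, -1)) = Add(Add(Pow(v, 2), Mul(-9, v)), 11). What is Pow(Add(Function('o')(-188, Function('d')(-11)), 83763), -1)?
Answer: Rational(1, 1240324) ≈ 8.0624e-7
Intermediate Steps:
Function('d')(v) = Add(55, Mul(-45, v), Mul(5, Pow(v, 2))) (Function('d')(v) = Mul(5, Add(Add(Pow(v, 2), Mul(-9, v)), 11)) = Mul(5, Add(11, Pow(v, 2), Mul(-9, v))) = Add(55, Mul(-45, v), Mul(5, Pow(v, 2))))
Function('o')(K, m) = Add(Pow(m, 2), Mul(-132, m), Mul(133, K)) (Function('o')(K, m) = Add(Add(Mul(-132, m), Mul(-69, K)), Add(Mul(202, K), Pow(m, 2))) = Add(Add(Mul(-132, m), Mul(-69, K)), Add(Pow(m, 2), Mul(202, K))) = Add(Pow(m, 2), Mul(-132, m), Mul(133, K)))
Pow(Add(Function('o')(-188, Function('d')(-11)), 83763), -1) = Pow(Add(Add(Pow(Add(55, Mul(-45, -11), Mul(5, Pow(-11, 2))), 2), Mul(-132, Add(55, Mul(-45, -11), Mul(5, Pow(-11, 2)))), Mul(133, -188)), 83763), -1) = Pow(Add(Add(Pow(Add(55, 495, Mul(5, 121)), 2), Mul(-132, Add(55, 495, Mul(5, 121))), -25004), 83763), -1) = Pow(Add(Add(Pow(Add(55, 495, 605), 2), Mul(-132, Add(55, 495, 605)), -25004), 83763), -1) = Pow(Add(Add(Pow(1155, 2), Mul(-132, 1155), -25004), 83763), -1) = Pow(Add(Add(1334025, -152460, -25004), 83763), -1) = Pow(Add(1156561, 83763), -1) = Pow(1240324, -1) = Rational(1, 1240324)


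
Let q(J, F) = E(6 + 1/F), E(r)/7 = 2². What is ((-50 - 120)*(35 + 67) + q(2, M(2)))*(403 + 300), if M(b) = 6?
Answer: -12170336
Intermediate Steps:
E(r) = 28 (E(r) = 7*2² = 7*4 = 28)
q(J, F) = 28
((-50 - 120)*(35 + 67) + q(2, M(2)))*(403 + 300) = ((-50 - 120)*(35 + 67) + 28)*(403 + 300) = (-170*102 + 28)*703 = (-17340 + 28)*703 = -17312*703 = -12170336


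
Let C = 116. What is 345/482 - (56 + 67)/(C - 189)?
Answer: 84471/35186 ≈ 2.4007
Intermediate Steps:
345/482 - (56 + 67)/(C - 189) = 345/482 - (56 + 67)/(116 - 189) = 345*(1/482) - 123/(-73) = 345/482 - 123*(-1)/73 = 345/482 - 1*(-123/73) = 345/482 + 123/73 = 84471/35186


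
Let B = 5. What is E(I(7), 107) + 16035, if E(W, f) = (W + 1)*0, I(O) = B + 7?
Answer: 16035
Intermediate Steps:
I(O) = 12 (I(O) = 5 + 7 = 12)
E(W, f) = 0 (E(W, f) = (1 + W)*0 = 0)
E(I(7), 107) + 16035 = 0 + 16035 = 16035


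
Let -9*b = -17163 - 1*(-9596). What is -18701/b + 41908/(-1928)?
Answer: -160404397/3647294 ≈ -43.979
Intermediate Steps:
b = 7567/9 (b = -(-17163 - 1*(-9596))/9 = -(-17163 + 9596)/9 = -⅑*(-7567) = 7567/9 ≈ 840.78)
-18701/b + 41908/(-1928) = -18701/7567/9 + 41908/(-1928) = -18701*9/7567 + 41908*(-1/1928) = -168309/7567 - 10477/482 = -160404397/3647294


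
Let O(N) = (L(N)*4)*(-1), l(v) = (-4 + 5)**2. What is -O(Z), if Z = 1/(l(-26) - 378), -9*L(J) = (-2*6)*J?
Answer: -16/1131 ≈ -0.014147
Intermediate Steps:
l(v) = 1 (l(v) = 1**2 = 1)
L(J) = 4*J/3 (L(J) = -(-2*6)*J/9 = -(-4)*J/3 = 4*J/3)
Z = -1/377 (Z = 1/(1 - 378) = 1/(-377) = -1/377 ≈ -0.0026525)
O(N) = -16*N/3 (O(N) = ((4*N/3)*4)*(-1) = (16*N/3)*(-1) = -16*N/3)
-O(Z) = -(-16)*(-1)/(3*377) = -1*16/1131 = -16/1131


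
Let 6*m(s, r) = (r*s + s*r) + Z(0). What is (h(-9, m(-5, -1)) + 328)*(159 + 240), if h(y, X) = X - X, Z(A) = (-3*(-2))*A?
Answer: 130872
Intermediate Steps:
Z(A) = 6*A
m(s, r) = r*s/3 (m(s, r) = ((r*s + s*r) + 6*0)/6 = ((r*s + r*s) + 0)/6 = (2*r*s + 0)/6 = (2*r*s)/6 = r*s/3)
h(y, X) = 0
(h(-9, m(-5, -1)) + 328)*(159 + 240) = (0 + 328)*(159 + 240) = 328*399 = 130872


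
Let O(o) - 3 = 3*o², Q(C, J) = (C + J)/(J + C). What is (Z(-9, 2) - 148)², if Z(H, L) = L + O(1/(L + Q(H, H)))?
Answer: 183184/9 ≈ 20354.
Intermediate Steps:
Q(C, J) = 1 (Q(C, J) = (C + J)/(C + J) = 1)
O(o) = 3 + 3*o²
Z(H, L) = 3 + L + 3/(1 + L)² (Z(H, L) = L + (3 + 3*(1/(L + 1))²) = L + (3 + 3*(1/(1 + L))²) = L + (3 + 3/(1 + L)²) = 3 + L + 3/(1 + L)²)
(Z(-9, 2) - 148)² = ((3 + 2 + 3/(1 + 2)²) - 148)² = ((3 + 2 + 3/3²) - 148)² = ((3 + 2 + 3*(⅑)) - 148)² = ((3 + 2 + ⅓) - 148)² = (16/3 - 148)² = (-428/3)² = 183184/9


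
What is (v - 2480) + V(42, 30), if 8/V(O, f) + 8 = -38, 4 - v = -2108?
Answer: -8468/23 ≈ -368.17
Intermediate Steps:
v = 2112 (v = 4 - 1*(-2108) = 4 + 2108 = 2112)
V(O, f) = -4/23 (V(O, f) = 8/(-8 - 38) = 8/(-46) = 8*(-1/46) = -4/23)
(v - 2480) + V(42, 30) = (2112 - 2480) - 4/23 = -368 - 4/23 = -8468/23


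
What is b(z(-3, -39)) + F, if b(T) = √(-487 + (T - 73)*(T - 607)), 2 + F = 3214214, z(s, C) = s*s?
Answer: 3214212 + √37785 ≈ 3.2144e+6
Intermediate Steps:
z(s, C) = s²
F = 3214212 (F = -2 + 3214214 = 3214212)
b(T) = √(-487 + (-607 + T)*(-73 + T)) (b(T) = √(-487 + (-73 + T)*(-607 + T)) = √(-487 + (-607 + T)*(-73 + T)))
b(z(-3, -39)) + F = √(43824 + ((-3)²)² - 680*(-3)²) + 3214212 = √(43824 + 9² - 680*9) + 3214212 = √(43824 + 81 - 6120) + 3214212 = √37785 + 3214212 = 3214212 + √37785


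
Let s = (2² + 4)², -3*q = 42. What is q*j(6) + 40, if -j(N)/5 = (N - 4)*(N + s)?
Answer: 9840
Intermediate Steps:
q = -14 (q = -⅓*42 = -14)
s = 64 (s = (4 + 4)² = 8² = 64)
j(N) = -5*(-4 + N)*(64 + N) (j(N) = -5*(N - 4)*(N + 64) = -5*(-4 + N)*(64 + N))
q*j(6) + 40 = -14*(1280 - 300*6 - 5*6²) + 40 = -14*(1280 - 1800 - 5*36) + 40 = -14*(1280 - 1800 - 180) + 40 = -14*(-700) + 40 = 9800 + 40 = 9840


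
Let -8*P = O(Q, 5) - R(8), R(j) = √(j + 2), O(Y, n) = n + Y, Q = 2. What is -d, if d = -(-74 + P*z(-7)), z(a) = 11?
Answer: -669/8 + 11*√10/8 ≈ -79.277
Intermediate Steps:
O(Y, n) = Y + n
R(j) = √(2 + j)
P = -7/8 + √10/8 (P = -((2 + 5) - √(2 + 8))/8 = -(7 - √10)/8 = -7/8 + √10/8 ≈ -0.47972)
d = 669/8 - 11*√10/8 (d = -(-74 + (-7/8 + √10/8)*11) = -(-74 + (-77/8 + 11*√10/8)) = -(-669/8 + 11*√10/8) = 669/8 - 11*√10/8 ≈ 79.277)
-d = -(669/8 - 11*√10/8) = -669/8 + 11*√10/8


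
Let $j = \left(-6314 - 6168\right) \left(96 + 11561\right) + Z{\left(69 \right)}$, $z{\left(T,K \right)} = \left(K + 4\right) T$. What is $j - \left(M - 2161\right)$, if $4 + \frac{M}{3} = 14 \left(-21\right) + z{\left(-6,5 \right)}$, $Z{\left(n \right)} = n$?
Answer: $-145499388$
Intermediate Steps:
$z{\left(T,K \right)} = T \left(4 + K\right)$ ($z{\left(T,K \right)} = \left(4 + K\right) T = T \left(4 + K\right)$)
$M = -1056$ ($M = -12 + 3 \left(14 \left(-21\right) - 6 \left(4 + 5\right)\right) = -12 + 3 \left(-294 - 54\right) = -12 + 3 \left(-348\right) = -12 - 1044 = -1056$)
$j = -145502605$ ($j = \left(-6314 - 6168\right) \left(96 + 11561\right) + 69 = \left(-12482\right) 11657 + 69 = -145502674 + 69 = -145502605$)
$j - \left(M - 2161\right) = -145502605 - \left(-1056 - 2161\right) = -145502605 - -3217 = -145502605 + 3217 = -145499388$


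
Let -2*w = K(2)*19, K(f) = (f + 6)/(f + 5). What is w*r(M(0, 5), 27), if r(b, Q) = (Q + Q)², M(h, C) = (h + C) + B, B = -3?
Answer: -221616/7 ≈ -31659.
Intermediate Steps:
K(f) = (6 + f)/(5 + f)
M(h, C) = -3 + C + h (M(h, C) = (h + C) - 3 = (C + h) - 3 = -3 + C + h)
r(b, Q) = 4*Q² (r(b, Q) = (2*Q)² = 4*Q²)
w = -76/7 (w = -(6 + 2)/(5 + 2)*19/2 = -8/7*19/2 = -(⅐)*8*19/2 = -4*19/7 = -½*152/7 = -76/7 ≈ -10.857)
w*r(M(0, 5), 27) = -304*27²/7 = -304*729/7 = -76/7*2916 = -221616/7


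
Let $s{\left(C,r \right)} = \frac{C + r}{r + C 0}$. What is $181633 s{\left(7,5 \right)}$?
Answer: $\frac{2179596}{5} \approx 4.3592 \cdot 10^{5}$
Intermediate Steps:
$s{\left(C,r \right)} = \frac{C + r}{r}$ ($s{\left(C,r \right)} = \frac{C + r}{r + 0} = \frac{C + r}{r}$)
$181633 s{\left(7,5 \right)} = 181633 \frac{7 + 5}{5} = 181633 \cdot \frac{1}{5} \cdot 12 = 181633 \cdot \frac{12}{5} = \frac{2179596}{5}$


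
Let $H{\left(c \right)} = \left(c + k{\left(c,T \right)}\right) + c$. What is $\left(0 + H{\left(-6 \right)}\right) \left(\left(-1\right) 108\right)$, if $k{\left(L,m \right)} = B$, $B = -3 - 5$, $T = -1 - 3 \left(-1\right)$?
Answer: $2160$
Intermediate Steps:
$T = 2$ ($T = -1 - -3 = -1 + 3 = 2$)
$B = -8$ ($B = -3 - 5 = -8$)
$k{\left(L,m \right)} = -8$
$H{\left(c \right)} = -8 + 2 c$ ($H{\left(c \right)} = \left(c - 8\right) + c = \left(-8 + c\right) + c = -8 + 2 c$)
$\left(0 + H{\left(-6 \right)}\right) \left(\left(-1\right) 108\right) = \left(0 + \left(-8 + 2 \left(-6\right)\right)\right) \left(\left(-1\right) 108\right) = \left(0 - 20\right) \left(-108\right) = \left(-20\right) \left(-108\right) = 2160$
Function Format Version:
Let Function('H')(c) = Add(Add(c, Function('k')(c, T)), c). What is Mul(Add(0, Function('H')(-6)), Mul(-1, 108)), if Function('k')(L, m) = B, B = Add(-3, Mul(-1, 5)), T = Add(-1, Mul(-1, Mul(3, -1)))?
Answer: 2160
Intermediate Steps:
T = 2 (T = Add(-1, Mul(-1, -3)) = Add(-1, 3) = 2)
B = -8 (B = Add(-3, -5) = -8)
Function('k')(L, m) = -8
Function('H')(c) = Add(-8, Mul(2, c)) (Function('H')(c) = Add(Add(c, -8), c) = Add(Add(-8, c), c) = Add(-8, Mul(2, c)))
Mul(Add(0, Function('H')(-6)), Mul(-1, 108)) = Mul(Add(0, Add(-8, Mul(2, -6))), Mul(-1, 108)) = Mul(Add(0, Add(-8, -12)), -108) = Mul(Add(0, -20), -108) = Mul(-20, -108) = 2160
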